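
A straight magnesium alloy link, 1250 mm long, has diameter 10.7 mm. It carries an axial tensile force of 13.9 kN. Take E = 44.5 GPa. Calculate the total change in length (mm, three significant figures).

4.34 mm

A = 89.92 mm².
δ_mech = NL/(AE) = 13900·1250/(89.92·44500) = 4.342 mm.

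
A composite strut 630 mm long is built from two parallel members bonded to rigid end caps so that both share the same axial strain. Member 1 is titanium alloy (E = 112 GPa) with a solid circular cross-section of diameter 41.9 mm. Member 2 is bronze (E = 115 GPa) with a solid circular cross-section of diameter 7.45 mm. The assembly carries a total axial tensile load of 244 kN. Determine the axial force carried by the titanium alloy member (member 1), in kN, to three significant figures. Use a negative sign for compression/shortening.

A_1 = 1379 mm².
A_2 = 43.59 mm².
Equal strain + equilibrium ⇒ each member carries load in proportion to AE: A₁E₁ = 154400000 N, A₂E₂ = 5013000 N, ΣAE = 159400000 N.
F₁ = P·A₁E₁/ΣAE = 244000·154400000/159400000 = 236300 N.

236 kN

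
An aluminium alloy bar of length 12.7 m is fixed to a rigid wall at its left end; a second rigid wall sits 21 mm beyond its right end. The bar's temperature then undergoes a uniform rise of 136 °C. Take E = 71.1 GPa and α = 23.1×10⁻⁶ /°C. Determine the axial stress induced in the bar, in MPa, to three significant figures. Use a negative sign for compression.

Free thermal expansion αLΔT = 23.1e-6 · 12700 · 136 = 39.9 mm.
The walls engage after the gap closes; constrained expansion = 39.9 − 21 = 18.9 mm.
The walls impose strain ε = −(18.9)/12700 = -1.4881e-03; σ = Eε = 71100 · -1.4881e-03 = -105.8 MPa.

-106 MPa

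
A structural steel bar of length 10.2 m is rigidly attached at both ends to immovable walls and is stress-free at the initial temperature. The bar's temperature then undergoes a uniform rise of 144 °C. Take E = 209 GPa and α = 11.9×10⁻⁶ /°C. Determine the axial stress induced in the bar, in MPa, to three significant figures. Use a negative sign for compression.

-358 MPa

Free thermal expansion αLΔT = 11.9e-6 · 10200 · 144 = 17.48 mm.
The walls impose strain ε = −(17.48)/10200 = -1.7136e-03; σ = Eε = 209000 · -1.7136e-03 = -358.1 MPa.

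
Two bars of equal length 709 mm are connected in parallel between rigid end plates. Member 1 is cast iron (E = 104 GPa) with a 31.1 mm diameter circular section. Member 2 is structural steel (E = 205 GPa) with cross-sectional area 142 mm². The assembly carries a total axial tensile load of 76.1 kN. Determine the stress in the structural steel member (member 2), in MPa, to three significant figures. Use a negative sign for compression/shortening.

144 MPa

A_1 = 759.6 mm².
Equal strain + equilibrium ⇒ each member carries load in proportion to AE: A₁E₁ = 79000000 N, A₂E₂ = 29110000 N, ΣAE = 108100000 N.
σ₂ = P·E₂/ΣAE = 76100·205000/108100000 = 144.3 MPa.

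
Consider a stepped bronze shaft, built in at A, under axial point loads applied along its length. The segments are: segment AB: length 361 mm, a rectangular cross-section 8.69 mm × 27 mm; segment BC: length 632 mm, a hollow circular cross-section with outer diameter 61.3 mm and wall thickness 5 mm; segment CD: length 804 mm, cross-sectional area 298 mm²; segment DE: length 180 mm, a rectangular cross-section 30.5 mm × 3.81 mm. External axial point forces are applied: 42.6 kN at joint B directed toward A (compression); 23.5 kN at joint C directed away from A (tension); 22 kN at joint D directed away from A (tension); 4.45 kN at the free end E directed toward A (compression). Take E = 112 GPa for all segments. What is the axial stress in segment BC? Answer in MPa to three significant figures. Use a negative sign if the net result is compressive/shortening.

46.4 MPa

Internal axial forces (sectioning from the free end, tension +): N_DE = -4.45 kN, N_CD = 17.55 kN, N_BC = 41.05 kN, N_AB = -1.55 kN.
A_BC = 884.4 mm².
σ_BC = N_BC/A_BC = 41050/884.4 = 46.42 MPa.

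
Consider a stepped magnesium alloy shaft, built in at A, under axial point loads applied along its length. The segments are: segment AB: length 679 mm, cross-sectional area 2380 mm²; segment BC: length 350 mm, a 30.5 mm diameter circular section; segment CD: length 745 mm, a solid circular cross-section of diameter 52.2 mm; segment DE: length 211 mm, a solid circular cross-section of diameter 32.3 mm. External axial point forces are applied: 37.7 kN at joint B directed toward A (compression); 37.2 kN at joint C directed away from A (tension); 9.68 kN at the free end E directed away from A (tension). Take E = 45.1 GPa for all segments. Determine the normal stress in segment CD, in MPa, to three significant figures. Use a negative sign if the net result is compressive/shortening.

4.52 MPa

Internal axial forces (sectioning from the free end, tension +): N_DE = 9.68 kN, N_CD = 9.68 kN, N_BC = 46.88 kN, N_AB = 9.18 kN.
A_CD = 2140 mm².
σ_CD = N_CD/A_CD = 9680/2140 = 4.523 MPa.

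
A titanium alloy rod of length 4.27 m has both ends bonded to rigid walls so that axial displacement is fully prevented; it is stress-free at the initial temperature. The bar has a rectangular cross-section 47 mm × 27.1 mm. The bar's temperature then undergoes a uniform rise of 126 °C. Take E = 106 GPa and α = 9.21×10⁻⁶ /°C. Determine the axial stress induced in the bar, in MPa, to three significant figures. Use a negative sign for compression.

-123 MPa

Free thermal expansion αLΔT = 9.21e-6 · 4270 · 126 = 4.955 mm.
The walls impose strain ε = −(4.955)/4270 = -1.1605e-03; σ = Eε = 106000 · -1.1605e-03 = -123 MPa.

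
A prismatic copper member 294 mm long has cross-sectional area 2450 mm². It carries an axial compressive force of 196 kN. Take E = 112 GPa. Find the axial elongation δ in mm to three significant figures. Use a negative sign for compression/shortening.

δ_mech = NL/(AE) = -196000·294/(2450·112000) = -0.21 mm.

-0.210 mm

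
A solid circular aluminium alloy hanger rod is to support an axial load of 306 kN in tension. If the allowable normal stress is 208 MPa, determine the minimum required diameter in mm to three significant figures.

43.3 mm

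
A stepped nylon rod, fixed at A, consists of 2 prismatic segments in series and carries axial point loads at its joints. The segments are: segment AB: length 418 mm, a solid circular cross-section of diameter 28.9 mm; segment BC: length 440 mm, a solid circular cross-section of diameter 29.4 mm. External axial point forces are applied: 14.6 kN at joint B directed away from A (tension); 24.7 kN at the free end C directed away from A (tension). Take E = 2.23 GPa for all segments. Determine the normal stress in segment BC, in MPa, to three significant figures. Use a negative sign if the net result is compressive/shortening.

36.4 MPa

Internal axial forces (sectioning from the free end, tension +): N_BC = 24.7 kN, N_AB = 39.3 kN.
A_BC = 678.9 mm².
σ_BC = N_BC/A_BC = 24700/678.9 = 36.38 MPa.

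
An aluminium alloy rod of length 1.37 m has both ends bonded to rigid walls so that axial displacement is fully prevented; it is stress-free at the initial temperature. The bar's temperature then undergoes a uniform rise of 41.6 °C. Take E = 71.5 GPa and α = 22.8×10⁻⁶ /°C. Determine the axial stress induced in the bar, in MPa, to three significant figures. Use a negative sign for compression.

-67.8 MPa

Free thermal expansion αLΔT = 22.8e-6 · 1370 · 41.6 = 1.299 mm.
The walls impose strain ε = −(1.299)/1370 = -9.4848e-04; σ = Eε = 71500 · -9.4848e-04 = -67.82 MPa.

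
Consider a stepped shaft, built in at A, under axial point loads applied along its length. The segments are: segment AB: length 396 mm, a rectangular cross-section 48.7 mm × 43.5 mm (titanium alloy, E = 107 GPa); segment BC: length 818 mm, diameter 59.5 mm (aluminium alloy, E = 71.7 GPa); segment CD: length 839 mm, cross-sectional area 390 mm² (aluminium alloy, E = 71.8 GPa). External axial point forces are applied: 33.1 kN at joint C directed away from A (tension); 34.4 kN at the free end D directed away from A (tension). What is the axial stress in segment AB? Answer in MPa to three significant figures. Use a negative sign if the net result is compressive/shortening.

31.9 MPa

Internal axial forces (sectioning from the free end, tension +): N_CD = 34.4 kN, N_BC = 67.5 kN, N_AB = 67.5 kN.
A_AB = 2118 mm².
σ_AB = N_AB/A_AB = 67500/2118 = 31.86 MPa.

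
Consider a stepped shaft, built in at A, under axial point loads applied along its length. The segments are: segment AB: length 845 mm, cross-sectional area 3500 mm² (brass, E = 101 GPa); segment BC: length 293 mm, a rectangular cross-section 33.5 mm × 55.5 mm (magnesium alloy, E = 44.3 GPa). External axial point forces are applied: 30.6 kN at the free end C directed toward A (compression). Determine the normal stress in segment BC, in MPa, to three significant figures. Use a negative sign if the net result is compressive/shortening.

Internal axial forces (sectioning from the free end, tension +): N_BC = -30.6 kN, N_AB = -30.6 kN.
A_BC = 1859 mm².
σ_BC = N_BC/A_BC = -30600/1859 = -16.46 MPa.

-16.5 MPa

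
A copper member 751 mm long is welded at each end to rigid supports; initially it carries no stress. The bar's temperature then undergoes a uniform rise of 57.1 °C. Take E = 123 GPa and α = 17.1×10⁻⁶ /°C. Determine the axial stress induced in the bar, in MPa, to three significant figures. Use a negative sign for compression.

Free thermal expansion αLΔT = 17.1e-6 · 751 · 57.1 = 0.7333 mm.
The walls impose strain ε = −(0.7333)/751 = -9.7641e-04; σ = Eε = 123000 · -9.7641e-04 = -120.1 MPa.

-120 MPa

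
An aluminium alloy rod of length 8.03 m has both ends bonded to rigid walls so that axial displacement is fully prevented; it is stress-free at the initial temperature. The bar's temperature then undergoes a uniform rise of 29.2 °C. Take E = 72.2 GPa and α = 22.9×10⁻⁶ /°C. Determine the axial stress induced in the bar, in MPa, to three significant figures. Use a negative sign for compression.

-48.3 MPa

Free thermal expansion αLΔT = 22.9e-6 · 8030 · 29.2 = 5.37 mm.
The walls impose strain ε = −(5.37)/8030 = -6.6868e-04; σ = Eε = 72200 · -6.6868e-04 = -48.28 MPa.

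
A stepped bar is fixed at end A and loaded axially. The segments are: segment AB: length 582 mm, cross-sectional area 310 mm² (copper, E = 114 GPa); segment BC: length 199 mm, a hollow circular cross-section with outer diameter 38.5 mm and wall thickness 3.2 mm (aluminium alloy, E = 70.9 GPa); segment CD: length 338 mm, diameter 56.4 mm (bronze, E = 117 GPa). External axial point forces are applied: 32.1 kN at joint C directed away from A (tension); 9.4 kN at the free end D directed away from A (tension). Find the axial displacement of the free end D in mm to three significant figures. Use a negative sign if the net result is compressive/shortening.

1.02 mm

Internal axial forces (sectioning from the free end, tension +): N_CD = 9.4 kN, N_BC = 41.5 kN, N_AB = 41.5 kN.
A_BC = 354.9 mm².
A_CD = 2498 mm².
δ_AB = 41500·582/(310·114000) = 0.6834 mm
δ_BC = 41500·199/(354.9·70900) = 0.3282 mm
δ_CD = 9400·338/(2498·117000) = 0.01087 mm
δ = Σδ_i = 1.023 mm.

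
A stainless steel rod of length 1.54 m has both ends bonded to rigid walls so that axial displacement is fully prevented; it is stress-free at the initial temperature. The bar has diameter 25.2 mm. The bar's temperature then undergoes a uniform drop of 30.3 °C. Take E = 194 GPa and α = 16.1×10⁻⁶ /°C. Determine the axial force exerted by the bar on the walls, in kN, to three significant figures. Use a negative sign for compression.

47.2 kN

Free thermal expansion αLΔT = 16.1e-6 · 1540 · -30.3 = -0.7513 mm.
The walls impose strain ε = −(-0.7513)/1540 = 4.8783e-04; σ = Eε = 194000 · 4.8783e-04 = 94.64 MPa.
Wall reaction R = σ·A = 94.64·498.8 = 47200 N = 47.2 kN.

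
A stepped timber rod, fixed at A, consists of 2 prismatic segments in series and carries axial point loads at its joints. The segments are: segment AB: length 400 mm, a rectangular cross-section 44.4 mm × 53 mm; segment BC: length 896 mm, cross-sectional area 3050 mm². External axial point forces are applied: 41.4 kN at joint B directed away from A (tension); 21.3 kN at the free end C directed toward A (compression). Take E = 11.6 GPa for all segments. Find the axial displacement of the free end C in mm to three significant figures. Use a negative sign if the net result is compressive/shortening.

Internal axial forces (sectioning from the free end, tension +): N_BC = -21.3 kN, N_AB = 20.1 kN.
A_AB = 2353 mm².
δ_AB = 20100·400/(2353·11600) = 0.2945 mm
δ_BC = -21300·896/(3050·11600) = -0.5394 mm
δ = Σδ_i = -0.2449 mm.

-0.245 mm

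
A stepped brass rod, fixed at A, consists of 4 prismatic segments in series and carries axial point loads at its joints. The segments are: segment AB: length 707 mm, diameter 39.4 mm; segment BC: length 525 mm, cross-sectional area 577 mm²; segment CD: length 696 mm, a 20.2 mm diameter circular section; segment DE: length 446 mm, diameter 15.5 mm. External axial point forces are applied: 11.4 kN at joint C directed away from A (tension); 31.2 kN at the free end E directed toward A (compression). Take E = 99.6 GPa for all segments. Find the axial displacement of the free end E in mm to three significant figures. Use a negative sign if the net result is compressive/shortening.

Internal axial forces (sectioning from the free end, tension +): N_DE = -31.2 kN, N_CD = -31.2 kN, N_BC = -19.8 kN, N_AB = -19.8 kN.
A_AB = 1219 mm².
A_CD = 320.5 mm².
A_DE = 188.7 mm².
δ_AB = -19800·707/(1219·99600) = -0.1153 mm
δ_BC = -19800·525/(577·99600) = -0.1809 mm
δ_CD = -31200·696/(320.5·99600) = -0.6803 mm
δ_DE = -31200·446/(188.7·99600) = -0.7404 mm
δ = Σδ_i = -1.717 mm.

-1.72 mm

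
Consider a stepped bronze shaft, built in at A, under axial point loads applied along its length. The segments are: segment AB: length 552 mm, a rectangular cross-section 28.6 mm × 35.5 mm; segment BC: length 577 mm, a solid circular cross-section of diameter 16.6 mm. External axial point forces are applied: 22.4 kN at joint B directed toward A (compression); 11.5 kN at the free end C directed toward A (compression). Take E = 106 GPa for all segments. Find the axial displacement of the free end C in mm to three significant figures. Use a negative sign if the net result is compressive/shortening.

-0.463 mm

Internal axial forces (sectioning from the free end, tension +): N_BC = -11.5 kN, N_AB = -33.9 kN.
A_AB = 1015 mm².
A_BC = 216.4 mm².
δ_AB = -33900·552/(1015·106000) = -0.1739 mm
δ_BC = -11500·577/(216.4·106000) = -0.2892 mm
δ = Σδ_i = -0.4631 mm.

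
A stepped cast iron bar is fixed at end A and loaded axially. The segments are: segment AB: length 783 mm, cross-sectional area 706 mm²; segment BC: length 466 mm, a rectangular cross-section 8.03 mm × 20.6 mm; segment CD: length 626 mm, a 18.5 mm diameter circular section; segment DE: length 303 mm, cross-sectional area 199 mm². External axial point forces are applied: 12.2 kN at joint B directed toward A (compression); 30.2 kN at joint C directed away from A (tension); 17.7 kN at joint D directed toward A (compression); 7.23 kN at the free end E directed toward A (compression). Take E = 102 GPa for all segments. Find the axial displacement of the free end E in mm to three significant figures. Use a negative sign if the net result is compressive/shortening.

Internal axial forces (sectioning from the free end, tension +): N_DE = -7.23 kN, N_CD = -24.93 kN, N_BC = 5.27 kN, N_AB = -6.93 kN.
A_BC = 165.4 mm².
A_CD = 268.8 mm².
δ_AB = -6930·783/(706·102000) = -0.07535 mm
δ_BC = 5270·466/(165.4·102000) = 0.1456 mm
δ_CD = -24930·626/(268.8·102000) = -0.5692 mm
δ_DE = -7230·303/(199·102000) = -0.1079 mm
δ = Σδ_i = -0.6069 mm.

-0.607 mm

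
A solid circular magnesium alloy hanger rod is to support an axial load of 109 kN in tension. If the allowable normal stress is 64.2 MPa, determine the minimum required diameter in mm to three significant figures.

Required area A ≥ P/σ_allow = 109000/64.2 = 1698 mm².
For a solid circular section, d ≥ √(4A/π) = 46.49 mm.

46.5 mm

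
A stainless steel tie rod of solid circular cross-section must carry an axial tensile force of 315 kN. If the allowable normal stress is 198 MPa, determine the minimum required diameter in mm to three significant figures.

45.0 mm

Required area A ≥ P/σ_allow = 315000/198 = 1591 mm².
For a solid circular section, d ≥ √(4A/π) = 45.01 mm.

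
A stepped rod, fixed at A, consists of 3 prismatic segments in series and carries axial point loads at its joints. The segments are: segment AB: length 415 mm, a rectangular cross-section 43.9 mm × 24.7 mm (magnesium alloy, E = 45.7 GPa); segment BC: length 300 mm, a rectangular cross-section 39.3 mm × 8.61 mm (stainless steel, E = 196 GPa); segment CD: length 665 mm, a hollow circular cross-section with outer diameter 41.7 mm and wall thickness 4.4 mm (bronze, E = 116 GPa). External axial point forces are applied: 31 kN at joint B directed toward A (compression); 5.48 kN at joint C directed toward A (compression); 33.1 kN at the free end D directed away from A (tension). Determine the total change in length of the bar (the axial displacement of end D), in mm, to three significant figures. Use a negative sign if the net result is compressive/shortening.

0.465 mm

Internal axial forces (sectioning from the free end, tension +): N_CD = 33.1 kN, N_BC = 27.62 kN, N_AB = -3.38 kN.
A_AB = 1084 mm².
A_BC = 338.4 mm².
A_CD = 515.6 mm².
δ_AB = -3380·415/(1084·45700) = -0.02831 mm
δ_BC = 27620·300/(338.4·196000) = 0.1249 mm
δ_CD = 33100·665/(515.6·116000) = 0.368 mm
δ = Σδ_i = 0.4647 mm.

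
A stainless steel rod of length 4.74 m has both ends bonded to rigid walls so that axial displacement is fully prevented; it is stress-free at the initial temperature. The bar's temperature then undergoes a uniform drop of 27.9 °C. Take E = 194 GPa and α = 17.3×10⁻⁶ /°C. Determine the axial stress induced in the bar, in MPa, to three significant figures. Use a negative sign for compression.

93.6 MPa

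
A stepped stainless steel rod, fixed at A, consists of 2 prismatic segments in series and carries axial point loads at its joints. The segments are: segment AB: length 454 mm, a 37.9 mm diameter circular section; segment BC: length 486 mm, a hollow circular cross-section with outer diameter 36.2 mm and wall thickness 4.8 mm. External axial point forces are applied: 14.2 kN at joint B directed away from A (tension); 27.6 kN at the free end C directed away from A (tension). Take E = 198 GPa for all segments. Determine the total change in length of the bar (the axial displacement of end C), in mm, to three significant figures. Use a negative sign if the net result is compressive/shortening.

0.228 mm

Internal axial forces (sectioning from the free end, tension +): N_BC = 27.6 kN, N_AB = 41.8 kN.
A_AB = 1128 mm².
A_BC = 473.5 mm².
δ_AB = 41800·454/(1128·198000) = 0.08496 mm
δ_BC = 27600·486/(473.5·198000) = 0.1431 mm
δ = Σδ_i = 0.228 mm.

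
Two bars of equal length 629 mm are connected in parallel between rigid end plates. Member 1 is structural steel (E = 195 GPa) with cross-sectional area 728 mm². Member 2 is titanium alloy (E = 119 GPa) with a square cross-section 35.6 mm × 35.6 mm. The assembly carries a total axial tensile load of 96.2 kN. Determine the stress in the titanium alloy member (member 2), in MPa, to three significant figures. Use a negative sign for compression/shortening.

39.1 MPa

A_2 = 1267 mm².
Equal strain + equilibrium ⇒ each member carries load in proportion to AE: A₁E₁ = 142000000 N, A₂E₂ = 150800000 N, ΣAE = 292800000 N.
σ₂ = P·E₂/ΣAE = 96200·119000/292800000 = 39.1 MPa.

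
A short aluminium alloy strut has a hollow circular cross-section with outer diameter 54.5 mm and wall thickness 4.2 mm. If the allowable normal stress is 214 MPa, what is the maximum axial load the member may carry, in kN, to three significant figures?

142 kN

A = 663.7 mm².
P_max = σ_allow · A = 214 · 663.7 = 142000 N = 142 kN.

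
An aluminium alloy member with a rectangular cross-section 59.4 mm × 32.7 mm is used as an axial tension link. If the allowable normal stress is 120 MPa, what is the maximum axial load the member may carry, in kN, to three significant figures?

233 kN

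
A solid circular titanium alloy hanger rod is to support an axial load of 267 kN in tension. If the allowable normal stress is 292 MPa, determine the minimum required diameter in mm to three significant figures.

Required area A ≥ P/σ_allow = 267000/292 = 914.4 mm².
For a solid circular section, d ≥ √(4A/π) = 34.12 mm.

34.1 mm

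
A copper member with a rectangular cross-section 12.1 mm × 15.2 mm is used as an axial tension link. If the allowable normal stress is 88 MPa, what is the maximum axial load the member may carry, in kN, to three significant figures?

16.2 kN

A = 183.9 mm².
P_max = σ_allow · A = 88 · 183.9 = 16180 N = 16.18 kN.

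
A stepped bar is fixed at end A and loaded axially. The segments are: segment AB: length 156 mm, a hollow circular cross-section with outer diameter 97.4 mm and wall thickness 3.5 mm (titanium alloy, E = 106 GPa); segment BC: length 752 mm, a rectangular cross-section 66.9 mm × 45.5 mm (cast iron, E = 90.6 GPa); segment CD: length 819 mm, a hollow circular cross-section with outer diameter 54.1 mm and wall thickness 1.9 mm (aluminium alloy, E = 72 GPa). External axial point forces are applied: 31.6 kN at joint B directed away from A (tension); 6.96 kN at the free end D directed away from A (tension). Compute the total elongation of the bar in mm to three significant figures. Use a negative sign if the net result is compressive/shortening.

0.328 mm

Internal axial forces (sectioning from the free end, tension +): N_CD = 6.96 kN, N_BC = 6.96 kN, N_AB = 38.56 kN.
A_AB = 1032 mm².
A_BC = 3044 mm².
A_CD = 311.6 mm².
δ_AB = 38560·156/(1032·106000) = 0.05496 mm
δ_BC = 6960·752/(3044·90600) = 0.01898 mm
δ_CD = 6960·819/(311.6·72000) = 0.2541 mm
δ = Σδ_i = 0.328 mm.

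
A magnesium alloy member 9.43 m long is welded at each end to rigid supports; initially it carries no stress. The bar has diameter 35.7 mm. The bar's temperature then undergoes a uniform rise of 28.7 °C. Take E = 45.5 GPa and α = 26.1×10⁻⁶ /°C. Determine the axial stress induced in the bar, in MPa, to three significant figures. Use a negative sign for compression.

Free thermal expansion αLΔT = 26.1e-6 · 9430 · 28.7 = 7.064 mm.
The walls impose strain ε = −(7.064)/9430 = -7.4907e-04; σ = Eε = 45500 · -7.4907e-04 = -34.08 MPa.

-34.1 MPa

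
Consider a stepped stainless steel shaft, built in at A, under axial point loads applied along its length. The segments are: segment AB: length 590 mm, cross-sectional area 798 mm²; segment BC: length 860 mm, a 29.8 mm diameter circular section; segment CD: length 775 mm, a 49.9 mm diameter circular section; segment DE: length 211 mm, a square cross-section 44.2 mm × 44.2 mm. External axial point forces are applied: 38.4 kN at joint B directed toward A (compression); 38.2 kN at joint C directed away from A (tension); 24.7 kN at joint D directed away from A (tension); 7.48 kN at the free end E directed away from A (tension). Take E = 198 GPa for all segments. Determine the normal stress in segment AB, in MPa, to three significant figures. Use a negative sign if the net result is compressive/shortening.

40.1 MPa

Internal axial forces (sectioning from the free end, tension +): N_DE = 7.48 kN, N_CD = 32.18 kN, N_BC = 70.38 kN, N_AB = 31.98 kN.
σ_AB = N_AB/A_AB = 31980/798 = 40.08 MPa.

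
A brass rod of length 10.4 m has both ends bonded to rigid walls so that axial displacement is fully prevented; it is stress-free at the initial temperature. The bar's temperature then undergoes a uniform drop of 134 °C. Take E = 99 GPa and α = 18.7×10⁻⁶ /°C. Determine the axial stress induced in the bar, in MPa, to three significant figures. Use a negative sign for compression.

248 MPa

Free thermal expansion αLΔT = 18.7e-6 · 10400 · -134 = -26.06 mm.
The walls impose strain ε = −(-26.06)/10400 = 2.5058e-03; σ = Eε = 99000 · 2.5058e-03 = 248.1 MPa.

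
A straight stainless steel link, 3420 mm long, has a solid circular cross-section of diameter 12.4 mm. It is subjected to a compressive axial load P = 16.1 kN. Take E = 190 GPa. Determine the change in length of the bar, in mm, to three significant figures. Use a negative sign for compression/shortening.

-2.40 mm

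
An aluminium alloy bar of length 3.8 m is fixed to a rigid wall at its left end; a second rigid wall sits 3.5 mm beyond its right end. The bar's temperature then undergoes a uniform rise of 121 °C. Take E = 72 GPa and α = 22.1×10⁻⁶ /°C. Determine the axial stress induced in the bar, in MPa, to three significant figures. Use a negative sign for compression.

Free thermal expansion αLΔT = 22.1e-6 · 3800 · 121 = 10.16 mm.
The walls engage after the gap closes; constrained expansion = 10.16 − 3.5 = 6.662 mm.
The walls impose strain ε = −(6.662)/3800 = -1.7530e-03; σ = Eε = 72000 · -1.7530e-03 = -126.2 MPa.

-126 MPa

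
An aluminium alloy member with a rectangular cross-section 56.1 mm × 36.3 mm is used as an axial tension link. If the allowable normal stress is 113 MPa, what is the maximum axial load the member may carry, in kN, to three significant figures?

A = 2036 mm².
P_max = σ_allow · A = 113 · 2036 = 230100 N = 230.1 kN.

230 kN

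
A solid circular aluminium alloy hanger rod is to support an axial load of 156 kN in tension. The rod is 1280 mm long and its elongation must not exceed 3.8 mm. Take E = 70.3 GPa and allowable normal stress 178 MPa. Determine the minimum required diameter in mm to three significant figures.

Required area A ≥ P/σ_allow = 156000/178 = 876.4 mm².
For a solid circular section, d ≥ √(4A/π) = 33.4 mm.
Elongation limit: A ≥ PL/(Eδ_allow) = 156000·1280/(70300·3.8) = 747.5 mm² ⇒ d ≥ 30.85 mm.
The stress limit governs.

33.4 mm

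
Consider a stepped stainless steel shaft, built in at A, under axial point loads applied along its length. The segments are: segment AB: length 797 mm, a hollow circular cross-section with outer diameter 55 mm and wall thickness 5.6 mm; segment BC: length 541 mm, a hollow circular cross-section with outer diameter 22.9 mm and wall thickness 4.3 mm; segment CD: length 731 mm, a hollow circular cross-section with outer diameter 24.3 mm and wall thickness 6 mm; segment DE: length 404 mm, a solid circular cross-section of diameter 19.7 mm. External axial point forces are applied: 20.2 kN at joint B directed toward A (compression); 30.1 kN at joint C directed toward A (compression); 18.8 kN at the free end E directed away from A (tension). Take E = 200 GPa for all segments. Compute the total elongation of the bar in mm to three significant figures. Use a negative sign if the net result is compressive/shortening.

0.0577 mm

Internal axial forces (sectioning from the free end, tension +): N_DE = 18.8 kN, N_CD = 18.8 kN, N_BC = -11.3 kN, N_AB = -31.5 kN.
A_AB = 869.1 mm².
A_BC = 251.3 mm².
A_CD = 344.9 mm².
A_DE = 304.8 mm².
δ_AB = -31500·797/(869.1·200000) = -0.1444 mm
δ_BC = -11300·541/(251.3·200000) = -0.1217 mm
δ_CD = 18800·731/(344.9·200000) = 0.1992 mm
δ_DE = 18800·404/(304.8·200000) = 0.1246 mm
δ = Σδ_i = 0.05771 mm.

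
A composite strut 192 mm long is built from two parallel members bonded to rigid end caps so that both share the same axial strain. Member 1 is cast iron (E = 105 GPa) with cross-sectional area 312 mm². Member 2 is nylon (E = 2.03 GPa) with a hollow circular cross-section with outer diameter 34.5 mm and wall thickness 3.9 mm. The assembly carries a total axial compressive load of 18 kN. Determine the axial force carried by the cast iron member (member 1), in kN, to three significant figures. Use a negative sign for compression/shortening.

A_2 = 374.9 mm².
Equal strain + equilibrium ⇒ each member carries load in proportion to AE: A₁E₁ = 32760000 N, A₂E₂ = 761100 N, ΣAE = 33520000 N.
F₁ = P·A₁E₁/ΣAE = -18000·32760000/33520000 = -17590 N.

-17.6 kN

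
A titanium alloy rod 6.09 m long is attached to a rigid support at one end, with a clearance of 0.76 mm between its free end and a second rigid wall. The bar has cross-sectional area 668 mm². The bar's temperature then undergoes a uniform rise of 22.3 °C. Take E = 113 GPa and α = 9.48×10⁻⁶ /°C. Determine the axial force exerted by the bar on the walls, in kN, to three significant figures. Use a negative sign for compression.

Free thermal expansion αLΔT = 9.48e-6 · 6090 · 22.3 = 1.287 mm.
The walls engage after the gap closes; constrained expansion = 1.287 − 0.76 = 0.5275 mm.
The walls impose strain ε = −(0.5275)/6090 = -8.6609e-05; σ = Eε = 113000 · -8.6609e-05 = -9.787 MPa.
Wall reaction R = σ·A = -9.787·668 = -6538 N = -6.538 kN.

-6.54 kN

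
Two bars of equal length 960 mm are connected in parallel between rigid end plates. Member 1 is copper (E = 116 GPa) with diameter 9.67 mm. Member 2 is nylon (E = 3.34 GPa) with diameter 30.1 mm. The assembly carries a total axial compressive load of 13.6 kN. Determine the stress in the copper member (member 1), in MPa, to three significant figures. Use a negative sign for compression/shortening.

A_1 = 73.44 mm².
A_2 = 711.6 mm².
Equal strain + equilibrium ⇒ each member carries load in proportion to AE: A₁E₁ = 8519000 N, A₂E₂ = 2377000 N, ΣAE = 10900000 N.
σ₁ = P·E₁/ΣAE = -13600·116000/10900000 = -144.8 MPa.

-145 MPa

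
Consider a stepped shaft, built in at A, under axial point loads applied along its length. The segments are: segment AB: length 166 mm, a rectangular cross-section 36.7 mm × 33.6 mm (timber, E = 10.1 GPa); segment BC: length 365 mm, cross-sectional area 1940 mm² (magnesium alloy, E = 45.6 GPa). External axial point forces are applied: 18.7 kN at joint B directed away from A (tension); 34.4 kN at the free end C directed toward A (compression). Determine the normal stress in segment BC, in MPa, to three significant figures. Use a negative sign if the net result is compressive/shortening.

Internal axial forces (sectioning from the free end, tension +): N_BC = -34.4 kN, N_AB = -15.7 kN.
σ_BC = N_BC/A_BC = -34400/1940 = -17.73 MPa.

-17.7 MPa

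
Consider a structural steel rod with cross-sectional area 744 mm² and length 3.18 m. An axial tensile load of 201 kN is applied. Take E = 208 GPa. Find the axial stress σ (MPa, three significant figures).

270 MPa

σ = N/A = 201000/744 = 270.2 MPa.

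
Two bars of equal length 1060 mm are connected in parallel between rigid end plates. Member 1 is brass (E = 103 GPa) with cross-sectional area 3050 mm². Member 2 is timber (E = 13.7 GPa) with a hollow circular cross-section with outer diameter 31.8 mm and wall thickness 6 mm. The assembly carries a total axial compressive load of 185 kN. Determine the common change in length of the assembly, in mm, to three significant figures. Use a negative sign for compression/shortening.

A_2 = 486.3 mm².
Equal strain + equilibrium ⇒ each member carries load in proportion to AE: A₁E₁ = 314200000 N, A₂E₂ = 6663000 N, ΣAE = 320800000 N.
δ = PL/ΣAE = -185000·1060/320800000 = -0.6113 mm.

-0.611 mm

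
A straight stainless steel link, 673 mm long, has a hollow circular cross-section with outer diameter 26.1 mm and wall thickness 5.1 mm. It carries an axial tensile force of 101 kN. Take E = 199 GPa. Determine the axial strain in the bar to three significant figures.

0.00151

A = 336.5 mm².
σ = N/A = 300.2 MPa; ε = σ/E = 300.2/199000 = 1.508e-03.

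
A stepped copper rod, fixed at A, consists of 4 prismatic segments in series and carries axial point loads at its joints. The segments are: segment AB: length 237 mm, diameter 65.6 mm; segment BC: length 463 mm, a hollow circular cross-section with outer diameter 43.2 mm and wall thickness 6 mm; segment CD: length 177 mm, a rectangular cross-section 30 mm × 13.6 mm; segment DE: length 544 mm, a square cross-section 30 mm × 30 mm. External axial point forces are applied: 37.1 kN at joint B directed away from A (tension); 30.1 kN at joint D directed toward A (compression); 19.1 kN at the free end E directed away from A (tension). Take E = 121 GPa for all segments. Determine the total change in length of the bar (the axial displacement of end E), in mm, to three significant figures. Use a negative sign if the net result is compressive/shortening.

0.0111 mm

Internal axial forces (sectioning from the free end, tension +): N_DE = 19.1 kN, N_CD = -11 kN, N_BC = -11 kN, N_AB = 26.1 kN.
A_AB = 3380 mm².
A_BC = 701.2 mm².
A_CD = 408 mm².
A_DE = 900 mm².
δ_AB = 26100·237/(3380·121000) = 0.01513 mm
δ_BC = -11000·463/(701.2·121000) = -0.06003 mm
δ_CD = -11000·177/(408·121000) = -0.03944 mm
δ_DE = 19100·544/(900·121000) = 0.09541 mm
δ = Σδ_i = 0.01107 mm.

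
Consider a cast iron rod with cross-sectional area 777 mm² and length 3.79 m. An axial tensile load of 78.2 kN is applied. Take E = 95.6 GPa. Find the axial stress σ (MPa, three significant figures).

σ = N/A = 78200/777 = 100.6 MPa.

101 MPa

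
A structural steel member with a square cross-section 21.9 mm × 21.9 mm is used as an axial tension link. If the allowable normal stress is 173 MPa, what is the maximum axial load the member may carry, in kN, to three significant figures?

83.0 kN

A = 479.6 mm².
P_max = σ_allow · A = 173 · 479.6 = 82970 N = 82.97 kN.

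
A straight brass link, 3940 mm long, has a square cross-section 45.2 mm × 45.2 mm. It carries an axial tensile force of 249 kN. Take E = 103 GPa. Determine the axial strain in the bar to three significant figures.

A = 2043 mm².
σ = N/A = 121.9 MPa; ε = σ/E = 121.9/103000 = 1.183e-03.

0.00118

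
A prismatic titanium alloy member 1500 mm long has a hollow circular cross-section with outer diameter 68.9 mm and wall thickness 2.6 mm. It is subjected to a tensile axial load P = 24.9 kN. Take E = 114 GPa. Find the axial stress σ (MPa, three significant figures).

A = 541.5 mm².
σ = N/A = 24900/541.5 = 45.98 MPa.

46.0 MPa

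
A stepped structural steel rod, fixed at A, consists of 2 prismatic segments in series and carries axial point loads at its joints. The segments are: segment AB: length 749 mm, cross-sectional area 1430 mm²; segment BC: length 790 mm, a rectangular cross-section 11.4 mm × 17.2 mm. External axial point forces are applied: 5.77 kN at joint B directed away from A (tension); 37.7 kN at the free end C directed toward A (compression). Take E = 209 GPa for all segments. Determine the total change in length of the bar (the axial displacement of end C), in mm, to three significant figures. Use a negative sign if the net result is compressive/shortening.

-0.807 mm

Internal axial forces (sectioning from the free end, tension +): N_BC = -37.7 kN, N_AB = -31.93 kN.
A_BC = 196.1 mm².
δ_AB = -31930·749/(1430·209000) = -0.08002 mm
δ_BC = -37700·790/(196.1·209000) = -0.7268 mm
δ = Σδ_i = -0.8068 mm.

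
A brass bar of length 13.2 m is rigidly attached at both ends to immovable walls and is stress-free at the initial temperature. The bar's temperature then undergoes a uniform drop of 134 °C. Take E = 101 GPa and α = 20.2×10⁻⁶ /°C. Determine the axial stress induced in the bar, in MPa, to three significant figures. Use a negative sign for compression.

273 MPa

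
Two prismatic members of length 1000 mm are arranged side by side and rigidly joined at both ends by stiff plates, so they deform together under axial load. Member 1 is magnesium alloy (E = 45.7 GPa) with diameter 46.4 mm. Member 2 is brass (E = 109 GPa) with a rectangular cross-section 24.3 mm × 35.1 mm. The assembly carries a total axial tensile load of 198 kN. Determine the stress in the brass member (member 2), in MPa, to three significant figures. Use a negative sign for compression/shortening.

A_1 = 1691 mm².
A_2 = 852.9 mm².
Equal strain + equilibrium ⇒ each member carries load in proportion to AE: A₁E₁ = 77280000 N, A₂E₂ = 92970000 N, ΣAE = 170200000 N.
σ₂ = P·E₂/ΣAE = 198000·109000/170200000 = 126.8 MPa.

127 MPa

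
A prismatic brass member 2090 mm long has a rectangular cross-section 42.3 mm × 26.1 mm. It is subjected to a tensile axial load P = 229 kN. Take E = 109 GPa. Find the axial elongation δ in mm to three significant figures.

3.98 mm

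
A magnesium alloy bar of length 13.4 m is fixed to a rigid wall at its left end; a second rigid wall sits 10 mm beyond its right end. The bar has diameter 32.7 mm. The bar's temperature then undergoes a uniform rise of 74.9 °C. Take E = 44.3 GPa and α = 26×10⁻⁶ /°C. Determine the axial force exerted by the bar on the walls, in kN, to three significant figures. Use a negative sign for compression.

-44.7 kN

Free thermal expansion αLΔT = 26e-6 · 13400 · 74.9 = 26.1 mm.
The walls engage after the gap closes; constrained expansion = 26.1 − 10 = 16.1 mm.
The walls impose strain ε = −(16.1)/13400 = -1.2011e-03; σ = Eε = 44300 · -1.2011e-03 = -53.21 MPa.
Wall reaction R = σ·A = -53.21·839.8 = -44690 N = -44.69 kN.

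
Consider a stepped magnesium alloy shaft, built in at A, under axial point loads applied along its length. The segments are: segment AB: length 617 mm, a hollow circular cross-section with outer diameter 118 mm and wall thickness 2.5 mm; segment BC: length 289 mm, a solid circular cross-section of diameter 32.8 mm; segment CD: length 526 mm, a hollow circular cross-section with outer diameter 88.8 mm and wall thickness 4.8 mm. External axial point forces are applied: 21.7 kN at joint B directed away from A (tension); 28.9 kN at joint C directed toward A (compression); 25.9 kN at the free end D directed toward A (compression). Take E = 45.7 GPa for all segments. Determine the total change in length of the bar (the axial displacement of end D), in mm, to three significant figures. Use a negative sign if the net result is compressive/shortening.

Internal axial forces (sectioning from the free end, tension +): N_CD = -25.9 kN, N_BC = -54.8 kN, N_AB = -33.1 kN.
A_AB = 907.1 mm².
A_BC = 845 mm².
A_CD = 1267 mm².
δ_AB = -33100·617/(907.1·45700) = -0.4926 mm
δ_BC = -54800·289/(845·45700) = -0.4101 mm
δ_CD = -25900·526/(1267·45700) = -0.2353 mm
δ = Σδ_i = -1.138 mm.

-1.14 mm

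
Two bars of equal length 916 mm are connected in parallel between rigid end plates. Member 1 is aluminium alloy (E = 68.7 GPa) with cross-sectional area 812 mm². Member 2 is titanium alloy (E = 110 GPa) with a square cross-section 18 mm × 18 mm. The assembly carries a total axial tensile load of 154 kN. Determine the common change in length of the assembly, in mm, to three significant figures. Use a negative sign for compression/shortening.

1.54 mm

A_2 = 324 mm².
Equal strain + equilibrium ⇒ each member carries load in proportion to AE: A₁E₁ = 55780000 N, A₂E₂ = 35640000 N, ΣAE = 91420000 N.
δ = PL/ΣAE = 154000·916/91420000 = 1.543 mm.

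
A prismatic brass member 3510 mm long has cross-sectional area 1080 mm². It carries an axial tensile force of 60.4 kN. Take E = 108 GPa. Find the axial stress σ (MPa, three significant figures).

σ = N/A = 60400/1080 = 55.93 MPa.

55.9 MPa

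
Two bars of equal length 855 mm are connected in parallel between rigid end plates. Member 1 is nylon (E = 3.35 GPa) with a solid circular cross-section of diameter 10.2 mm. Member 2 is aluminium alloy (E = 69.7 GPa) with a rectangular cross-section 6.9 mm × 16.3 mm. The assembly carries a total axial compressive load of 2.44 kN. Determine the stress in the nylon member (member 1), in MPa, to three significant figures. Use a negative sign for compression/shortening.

-1.01 MPa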